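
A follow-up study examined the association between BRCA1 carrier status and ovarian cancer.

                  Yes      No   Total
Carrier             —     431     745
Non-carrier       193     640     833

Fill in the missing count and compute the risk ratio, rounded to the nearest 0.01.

The missing cell is in the exposed row: 745 − 431 = 314.
So a = 314, b = 431, c = 193, d = 640.
RR = [a/(a+b)] / [c/(c+d)] = (314/745) / (193/833) = 0.42148/0.23169 = 1.81912

1.82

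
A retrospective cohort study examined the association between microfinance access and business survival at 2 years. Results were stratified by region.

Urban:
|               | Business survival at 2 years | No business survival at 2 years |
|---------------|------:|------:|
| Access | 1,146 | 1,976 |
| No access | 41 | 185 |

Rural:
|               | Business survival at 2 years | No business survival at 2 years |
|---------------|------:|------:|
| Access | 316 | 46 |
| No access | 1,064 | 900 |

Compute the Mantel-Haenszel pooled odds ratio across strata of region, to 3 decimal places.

4.102

OR_MH = Σ(aᵢdᵢ/nᵢ) / Σ(bᵢcᵢ/nᵢ), where nᵢ is the stratum total.
Stratum 1 (Urban): n = 3348; a·d/n = 1146·185/3348 = 63.3244; b·c/n = 1976·41/3348 = 24.1983
Stratum 2 (Rural): n = 2326; a·d/n = 316·900/2326 = 122.2700; b·c/n = 46·1064/2326 = 21.0421
OR_MH = (63.3244 + 122.2700) / (24.1983 + 21.0421) = 185.5944 / 45.2405 = 4.10240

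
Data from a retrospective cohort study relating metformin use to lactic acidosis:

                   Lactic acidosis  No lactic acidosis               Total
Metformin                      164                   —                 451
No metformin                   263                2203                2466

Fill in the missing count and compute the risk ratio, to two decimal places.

3.41

The missing cell is in the exposed row: 451 − 164 = 287.
So a = 164, b = 287, c = 263, d = 2203.
RR = [a/(a+b)] / [c/(c+d)] = (164/451) / (263/2466) = 0.36364/0.10665 = 3.40961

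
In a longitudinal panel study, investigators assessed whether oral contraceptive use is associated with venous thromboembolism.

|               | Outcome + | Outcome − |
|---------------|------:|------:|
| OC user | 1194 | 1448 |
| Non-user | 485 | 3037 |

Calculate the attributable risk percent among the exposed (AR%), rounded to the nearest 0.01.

Cells: a = 1194, b = 1448, c = 485, d = 3037.
Risk in exposed = 1194/2642 = 0.45193; risk in unexposed = 485/3522 = 0.13771.
RR = 0.45193/0.13771 = 3.28185
AR% = (RR − 1)/RR × 100 = (3.28185 − 1)/3.28185 × 100 = 69.5294%

69.53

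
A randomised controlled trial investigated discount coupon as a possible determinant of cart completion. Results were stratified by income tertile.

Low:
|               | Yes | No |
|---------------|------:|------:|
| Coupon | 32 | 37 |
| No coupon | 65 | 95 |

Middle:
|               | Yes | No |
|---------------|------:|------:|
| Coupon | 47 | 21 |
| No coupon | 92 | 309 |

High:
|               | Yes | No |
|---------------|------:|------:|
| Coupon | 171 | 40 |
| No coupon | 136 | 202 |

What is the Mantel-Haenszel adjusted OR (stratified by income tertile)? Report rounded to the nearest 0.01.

4.37

OR_MH = Σ(aᵢdᵢ/nᵢ) / Σ(bᵢcᵢ/nᵢ), where nᵢ is the stratum total.
Stratum 1 (Low): n = 229; a·d/n = 32·95/229 = 13.2751; b·c/n = 37·65/229 = 10.5022
Stratum 2 (Middle): n = 469; a·d/n = 47·309/469 = 30.9659; b·c/n = 21·92/469 = 4.1194
Stratum 3 (High): n = 549; a·d/n = 171·202/549 = 62.9180; b·c/n = 40·136/549 = 9.9089
OR_MH = (13.2751 + 30.9659 + 62.9180) / (10.5022 + 4.1194 + 9.9089) = 107.1590 / 24.5305 = 4.36840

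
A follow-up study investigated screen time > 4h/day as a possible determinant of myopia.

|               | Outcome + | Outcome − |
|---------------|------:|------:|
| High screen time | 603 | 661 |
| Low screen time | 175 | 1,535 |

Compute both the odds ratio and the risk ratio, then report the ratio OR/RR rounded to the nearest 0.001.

1.717

Cells: a = 603, b = 661, c = 175, d = 1535.
OR = (603·1535)/(661·175) = 925605/115675 = 8.00177
Risk in exposed = 603/1264 = 0.47706; risk in unexposed = 175/1710 = 0.10234; RR = 4.66153
OR/RR = 8.00177 / 4.66153 = 1.71656
The outcome is not rare, so the OR lies further from 1 than the RR.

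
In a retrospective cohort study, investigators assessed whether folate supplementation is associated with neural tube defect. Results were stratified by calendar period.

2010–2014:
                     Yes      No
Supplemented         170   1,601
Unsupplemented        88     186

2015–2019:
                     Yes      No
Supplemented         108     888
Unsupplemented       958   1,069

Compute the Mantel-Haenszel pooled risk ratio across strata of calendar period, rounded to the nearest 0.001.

0.243

RR_MH = Σ(aᵢ·n₀ᵢ/nᵢ) / Σ(cᵢ·n₁ᵢ/nᵢ), with n₁ᵢ = aᵢ+bᵢ (exposed), n₀ᵢ = cᵢ+dᵢ (unexposed), nᵢ = n₁ᵢ+n₀ᵢ.
Stratum 1 (2010–2014): n₁ = 1771, n₀ = 274, n = 2045; a·n₀/n = 170·274/2045 = 22.7775; c·n₁/n = 88·1771/2045 = 76.2093
Stratum 2 (2015–2019): n₁ = 996, n₀ = 2027, n = 3023; a·n₀/n = 108·2027/3023 = 72.4168; c·n₁/n = 958·996/3023 = 315.6361
RR_MH = (22.7775 + 72.4168) / (76.2093 + 315.6361) = 95.1943 / 391.8454 = 0.24294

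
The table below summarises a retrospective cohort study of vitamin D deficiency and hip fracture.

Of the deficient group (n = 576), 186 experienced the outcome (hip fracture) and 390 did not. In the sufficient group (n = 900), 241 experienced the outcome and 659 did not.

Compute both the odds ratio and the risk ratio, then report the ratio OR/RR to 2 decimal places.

From the description: a = 186, b = 390, c = 241, d = 659.
OR = (186·659)/(390·241) = 122574/93990 = 1.30412
Risk in exposed = 186/576 = 0.32292; risk in unexposed = 241/900 = 0.26778; RR = 1.20591
OR/RR = 1.30412 / 1.20591 = 1.08144
The outcome is not rare, so the OR lies further from 1 than the RR.

1.08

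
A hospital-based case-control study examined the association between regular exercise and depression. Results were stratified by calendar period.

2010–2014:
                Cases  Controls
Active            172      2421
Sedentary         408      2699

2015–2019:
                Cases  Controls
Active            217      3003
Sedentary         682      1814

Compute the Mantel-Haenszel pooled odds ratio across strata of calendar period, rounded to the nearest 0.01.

OR_MH = Σ(aᵢdᵢ/nᵢ) / Σ(bᵢcᵢ/nᵢ), where nᵢ is the stratum total.
Stratum 1 (2010–2014): n = 5700; a·d/n = 172·2699/5700 = 81.4435; b·c/n = 2421·408/5700 = 173.2926
Stratum 2 (2015–2019): n = 5716; a·d/n = 217·1814/5716 = 68.8660; b·c/n = 3003·682/5716 = 358.3006
OR_MH = (81.4435 + 68.8660) / (173.2926 + 358.3006) = 150.3095 / 531.5932 = 0.28275

0.28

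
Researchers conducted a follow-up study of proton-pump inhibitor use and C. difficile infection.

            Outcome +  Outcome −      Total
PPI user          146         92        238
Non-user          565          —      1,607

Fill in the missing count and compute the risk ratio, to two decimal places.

1.74

The missing cell is in the unexposed row: 1607 − 565 = 1042.
So a = 146, b = 92, c = 565, d = 1042.
RR = [a/(a+b)] / [c/(c+d)] = (146/238) / (565/1607) = 0.61345/0.35159 = 1.74479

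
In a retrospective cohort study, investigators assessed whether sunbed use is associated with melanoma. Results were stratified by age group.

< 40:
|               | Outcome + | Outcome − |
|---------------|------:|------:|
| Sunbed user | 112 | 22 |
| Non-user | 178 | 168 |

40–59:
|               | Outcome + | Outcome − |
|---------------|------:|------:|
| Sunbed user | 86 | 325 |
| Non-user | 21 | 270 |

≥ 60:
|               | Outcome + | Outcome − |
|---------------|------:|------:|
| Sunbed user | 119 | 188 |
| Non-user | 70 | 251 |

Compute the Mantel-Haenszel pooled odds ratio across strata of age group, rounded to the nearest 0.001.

OR_MH = Σ(aᵢdᵢ/nᵢ) / Σ(bᵢcᵢ/nᵢ), where nᵢ is the stratum total.
Stratum 1 (< 40): n = 480; a·d/n = 112·168/480 = 39.2000; b·c/n = 22·178/480 = 8.1583
Stratum 2 (40–59): n = 702; a·d/n = 86·270/702 = 33.0769; b·c/n = 325·21/702 = 9.7222
Stratum 3 (≥ 60): n = 628; a·d/n = 119·251/628 = 47.5621; b·c/n = 188·70/628 = 20.9554
OR_MH = (39.2000 + 33.0769 + 47.5621) / (8.1583 + 9.7222 + 20.9554) = 119.8390 / 38.8360 = 3.08577

3.086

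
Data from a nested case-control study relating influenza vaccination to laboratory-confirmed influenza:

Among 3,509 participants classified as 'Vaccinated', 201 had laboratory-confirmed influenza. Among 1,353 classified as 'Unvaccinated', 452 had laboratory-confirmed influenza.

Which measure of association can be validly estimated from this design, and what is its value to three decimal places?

From the description: a = 201, b = 3308, c = 452, d = 901.
This is a nested case-control study: participants were sampled on outcome status, so risks in the source population cannot be estimated directly — relative risk is not valid here. The odds ratio is the appropriate measure.
OR = (a·d)/(b·c) = (201 × 901) / (3308 × 452) = 181101 / 1495216 = 0.12112

0.121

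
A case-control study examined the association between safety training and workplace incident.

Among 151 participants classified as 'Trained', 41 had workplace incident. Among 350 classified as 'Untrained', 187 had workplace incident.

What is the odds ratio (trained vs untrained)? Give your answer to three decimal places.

From the description: a = 41, b = 110, c = 187, d = 163.
OR = (a·d)/(b·c) = (41 × 163) / (110 × 187) = 6683 / 20570 = 0.32489
Exposure is associated with lower odds of workplace incident (OR = 0.32 < 1).

0.325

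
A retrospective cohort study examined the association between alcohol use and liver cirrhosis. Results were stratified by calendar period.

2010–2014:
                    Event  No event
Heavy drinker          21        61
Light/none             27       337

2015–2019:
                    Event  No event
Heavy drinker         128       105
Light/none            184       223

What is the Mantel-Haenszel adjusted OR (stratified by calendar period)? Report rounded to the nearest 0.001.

OR_MH = Σ(aᵢdᵢ/nᵢ) / Σ(bᵢcᵢ/nᵢ), where nᵢ is the stratum total.
Stratum 1 (2010–2014): n = 446; a·d/n = 21·337/446 = 15.8677; b·c/n = 61·27/446 = 3.6928
Stratum 2 (2015–2019): n = 640; a·d/n = 128·223/640 = 44.6000; b·c/n = 105·184/640 = 30.1875
OR_MH = (15.8677 + 44.6000) / (3.6928 + 30.1875) = 60.4677 / 33.8803 = 1.78474

1.785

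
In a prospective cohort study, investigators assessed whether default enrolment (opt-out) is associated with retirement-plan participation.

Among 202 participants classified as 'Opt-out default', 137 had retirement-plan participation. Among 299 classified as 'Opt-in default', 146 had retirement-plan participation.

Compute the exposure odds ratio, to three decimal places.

From the description: a = 137, b = 65, c = 146, d = 153.
OR = (a·d)/(b·c) = (137 × 153) / (65 × 146) = 20961 / 9490 = 2.20875
The odds of retirement-plan participation are about 2.21 times as high in the opt-out default group.

2.209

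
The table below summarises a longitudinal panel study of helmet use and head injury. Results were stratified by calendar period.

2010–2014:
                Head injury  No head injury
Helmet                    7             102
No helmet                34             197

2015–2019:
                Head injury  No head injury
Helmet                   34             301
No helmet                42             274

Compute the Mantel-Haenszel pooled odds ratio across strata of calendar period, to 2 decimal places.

OR_MH = Σ(aᵢdᵢ/nᵢ) / Σ(bᵢcᵢ/nᵢ), where nᵢ is the stratum total.
Stratum 1 (2010–2014): n = 340; a·d/n = 7·197/340 = 4.0559; b·c/n = 102·34/340 = 10.2000
Stratum 2 (2015–2019): n = 651; a·d/n = 34·274/651 = 14.3103; b·c/n = 301·42/651 = 19.4194
OR_MH = (4.0559 + 14.3103) / (10.2000 + 19.4194) = 18.3662 / 29.6194 = 0.62007

0.62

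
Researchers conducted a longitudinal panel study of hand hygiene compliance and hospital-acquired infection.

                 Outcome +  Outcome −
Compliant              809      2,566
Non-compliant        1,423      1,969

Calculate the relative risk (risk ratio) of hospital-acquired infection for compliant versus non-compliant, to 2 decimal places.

0.57

Cells: a = 809, b = 2566, c = 1423, d = 1969.
Risk in exposed = 809/3375 = 0.23970; risk in unexposed = 1423/3392 = 0.41952.
RR = 0.23970 / 0.41952 = 0.57138
The risk is 43% lower among the exposed than among the unexposed.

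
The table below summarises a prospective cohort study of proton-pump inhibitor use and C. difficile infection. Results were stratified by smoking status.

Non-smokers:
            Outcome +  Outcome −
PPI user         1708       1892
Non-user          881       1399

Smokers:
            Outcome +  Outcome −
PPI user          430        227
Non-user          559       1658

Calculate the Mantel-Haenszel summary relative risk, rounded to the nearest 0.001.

1.490

RR_MH = Σ(aᵢ·n₀ᵢ/nᵢ) / Σ(cᵢ·n₁ᵢ/nᵢ), with n₁ᵢ = aᵢ+bᵢ (exposed), n₀ᵢ = cᵢ+dᵢ (unexposed), nᵢ = n₁ᵢ+n₀ᵢ.
Stratum 1 (Non-smokers): n₁ = 3600, n₀ = 2280, n = 5880; a·n₀/n = 1708·2280/5880 = 662.2857; c·n₁/n = 881·3600/5880 = 539.3878
Stratum 2 (Smokers): n₁ = 657, n₀ = 2217, n = 2874; a·n₀/n = 430·2217/2874 = 331.7015; c·n₁/n = 559·657/2874 = 127.7881
RR_MH = (662.2857 + 331.7015) / (539.3878 + 127.7881) = 993.9872 / 667.1759 = 1.48984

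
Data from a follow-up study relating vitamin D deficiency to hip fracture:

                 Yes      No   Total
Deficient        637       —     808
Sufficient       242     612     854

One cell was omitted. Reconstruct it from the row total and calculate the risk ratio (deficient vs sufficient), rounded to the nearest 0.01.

The missing cell is in the exposed row: 808 − 637 = 171.
So a = 637, b = 171, c = 242, d = 612.
RR = [a/(a+b)] / [c/(c+d)] = (637/808) / (242/854) = 0.78837/0.28337 = 2.78209

2.78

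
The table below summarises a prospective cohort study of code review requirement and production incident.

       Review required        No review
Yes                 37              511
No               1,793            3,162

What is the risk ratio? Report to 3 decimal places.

Reading the table with exposure as columns: a = 37 (Review required, case), b = 1793 (Review required, non-case), c = 511 (No review, case), d = 3162.
Risk in exposed = 37/1830 = 0.02022; risk in unexposed = 511/3673 = 0.13912.
RR = 0.02022 / 0.13912 = 0.14533
The risk is 85% lower among the exposed than among the unexposed.

0.145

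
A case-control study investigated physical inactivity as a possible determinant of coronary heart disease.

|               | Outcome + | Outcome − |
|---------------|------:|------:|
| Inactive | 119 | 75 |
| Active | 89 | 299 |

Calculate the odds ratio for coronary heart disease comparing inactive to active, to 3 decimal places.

Cells: a = 119, b = 75, c = 89, d = 299.
OR = (a·d)/(b·c) = (119 × 299) / (75 × 89) = 35581 / 6675 = 5.33049
The odds of coronary heart disease are about 5.33 times as high in the inactive group.

5.330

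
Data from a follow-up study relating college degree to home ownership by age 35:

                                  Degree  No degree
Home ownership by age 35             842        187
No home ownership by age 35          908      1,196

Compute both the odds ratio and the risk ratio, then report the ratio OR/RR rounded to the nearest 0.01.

Reading the table with exposure as columns: a = 842 (Degree, case), b = 908 (Degree, non-case), c = 187 (No degree, case), d = 1196.
OR = (842·1196)/(908·187) = 1007032/169796 = 5.93083
Risk in exposed = 842/1750 = 0.48114; risk in unexposed = 187/1383 = 0.13521; RR = 3.55840
OR/RR = 5.93083 / 3.55840 = 1.66671
The outcome is not rare, so the OR lies further from 1 than the RR.

1.67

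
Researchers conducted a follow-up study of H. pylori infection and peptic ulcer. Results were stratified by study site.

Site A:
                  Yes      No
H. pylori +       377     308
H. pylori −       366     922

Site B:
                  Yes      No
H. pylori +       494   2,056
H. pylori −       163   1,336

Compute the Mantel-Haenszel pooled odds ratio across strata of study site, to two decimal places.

2.42

OR_MH = Σ(aᵢdᵢ/nᵢ) / Σ(bᵢcᵢ/nᵢ), where nᵢ is the stratum total.
Stratum 1 (Site A): n = 1973; a·d/n = 377·922/1973 = 176.1754; b·c/n = 308·366/1973 = 57.1353
Stratum 2 (Site B): n = 4049; a·d/n = 494·1336/4049 = 162.9993; b·c/n = 2056·163/4049 = 82.7681
OR_MH = (176.1754 + 162.9993) / (57.1353 + 82.7681) = 339.1746 / 139.9034 = 2.42435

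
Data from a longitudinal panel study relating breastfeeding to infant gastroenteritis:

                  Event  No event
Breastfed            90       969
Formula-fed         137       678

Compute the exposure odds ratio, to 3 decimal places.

Cells: a = 90, b = 969, c = 137, d = 678.
OR = (a·d)/(b·c) = (90 × 678) / (969 × 137) = 61020 / 132753 = 0.45965
Exposure is associated with lower odds of infant gastroenteritis (OR = 0.46 < 1).

0.460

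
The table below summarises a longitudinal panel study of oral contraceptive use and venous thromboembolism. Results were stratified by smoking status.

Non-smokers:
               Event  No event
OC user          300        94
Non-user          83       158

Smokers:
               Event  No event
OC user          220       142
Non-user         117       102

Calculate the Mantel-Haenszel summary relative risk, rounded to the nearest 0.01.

1.58

RR_MH = Σ(aᵢ·n₀ᵢ/nᵢ) / Σ(cᵢ·n₁ᵢ/nᵢ), with n₁ᵢ = aᵢ+bᵢ (exposed), n₀ᵢ = cᵢ+dᵢ (unexposed), nᵢ = n₁ᵢ+n₀ᵢ.
Stratum 1 (Non-smokers): n₁ = 394, n₀ = 241, n = 635; a·n₀/n = 300·241/635 = 113.8583; c·n₁/n = 83·394/635 = 51.4992
Stratum 2 (Smokers): n₁ = 362, n₀ = 219, n = 581; a·n₀/n = 220·219/581 = 82.9260; c·n₁/n = 117·362/581 = 72.8985
RR_MH = (113.8583 + 82.9260) / (51.4992 + 72.8985) = 196.7843 / 124.3977 = 1.58190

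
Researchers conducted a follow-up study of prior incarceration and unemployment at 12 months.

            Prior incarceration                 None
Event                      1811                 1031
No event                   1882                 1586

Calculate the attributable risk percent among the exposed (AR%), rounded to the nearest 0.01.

19.66

Reading the table with exposure as columns: a = 1811 (Prior incarceration, case), b = 1882 (Prior incarceration, non-case), c = 1031 (None, case), d = 1586.
Risk in exposed = 1811/3693 = 0.49039; risk in unexposed = 1031/2617 = 0.39396.
RR = 0.49039/0.39396 = 1.24476
AR% = (RR − 1)/RR × 100 = (1.24476 − 1)/1.24476 × 100 = 19.6630%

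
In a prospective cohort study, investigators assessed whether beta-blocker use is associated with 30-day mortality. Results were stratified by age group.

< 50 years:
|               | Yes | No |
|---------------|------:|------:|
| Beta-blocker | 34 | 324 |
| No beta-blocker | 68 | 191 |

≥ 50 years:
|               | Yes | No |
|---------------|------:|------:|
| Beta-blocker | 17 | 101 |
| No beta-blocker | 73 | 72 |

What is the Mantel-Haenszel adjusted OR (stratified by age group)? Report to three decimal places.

0.238

OR_MH = Σ(aᵢdᵢ/nᵢ) / Σ(bᵢcᵢ/nᵢ), where nᵢ is the stratum total.
Stratum 1 (< 50 years): n = 617; a·d/n = 34·191/617 = 10.5251; b·c/n = 324·68/617 = 35.7083
Stratum 2 (≥ 50 years): n = 263; a·d/n = 17·72/263 = 4.6540; b·c/n = 101·73/263 = 28.0342
OR_MH = (10.5251 + 4.6540) / (35.7083 + 28.0342) = 15.1791 / 63.7425 = 0.23813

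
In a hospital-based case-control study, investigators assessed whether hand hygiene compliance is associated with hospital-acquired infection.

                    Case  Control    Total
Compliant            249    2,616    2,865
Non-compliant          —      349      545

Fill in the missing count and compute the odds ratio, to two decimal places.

The missing cell is in the unexposed row: 545 − 349 = 196.
So a = 249, b = 2616, c = 196, d = 349.
OR = (a·d)/(b·c) = (249 × 349) / (2616 × 196) = 86901 / 512736 = 0.16948

0.17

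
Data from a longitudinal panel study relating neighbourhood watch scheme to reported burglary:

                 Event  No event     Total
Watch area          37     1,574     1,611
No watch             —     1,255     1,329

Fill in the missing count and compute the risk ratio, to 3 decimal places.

The missing cell is in the unexposed row: 1329 − 1255 = 74.
So a = 37, b = 1574, c = 74, d = 1255.
RR = [a/(a+b)] / [c/(c+d)] = (37/1611) / (74/1329) = 0.02297/0.05568 = 0.41248

0.412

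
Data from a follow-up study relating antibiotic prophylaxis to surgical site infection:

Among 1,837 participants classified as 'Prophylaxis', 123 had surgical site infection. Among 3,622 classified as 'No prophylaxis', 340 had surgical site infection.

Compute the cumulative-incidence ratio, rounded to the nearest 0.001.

From the description: a = 123, b = 1714, c = 340, d = 3282.
Risk in exposed = 123/1837 = 0.06696; risk in unexposed = 340/3622 = 0.09387.
RR = 0.06696 / 0.09387 = 0.71329
The risk is 29% lower among the exposed than among the unexposed.

0.713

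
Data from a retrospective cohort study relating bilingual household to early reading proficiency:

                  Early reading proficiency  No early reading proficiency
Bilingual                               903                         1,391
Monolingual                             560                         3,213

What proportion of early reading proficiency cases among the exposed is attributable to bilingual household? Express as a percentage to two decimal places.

Cells: a = 903, b = 1391, c = 560, d = 3213.
Risk in exposed = 903/2294 = 0.39364; risk in unexposed = 560/3773 = 0.14842.
RR = 0.39364/0.14842 = 2.65212
AR% = (RR − 1)/RR × 100 = (2.65212 − 1)/2.65212 × 100 = 62.2943%

62.29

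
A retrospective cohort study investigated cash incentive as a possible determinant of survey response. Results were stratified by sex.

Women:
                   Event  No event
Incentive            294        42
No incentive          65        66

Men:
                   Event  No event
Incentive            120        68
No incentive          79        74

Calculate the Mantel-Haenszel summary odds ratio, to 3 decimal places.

OR_MH = Σ(aᵢdᵢ/nᵢ) / Σ(bᵢcᵢ/nᵢ), where nᵢ is the stratum total.
Stratum 1 (Women): n = 467; a·d/n = 294·66/467 = 41.5503; b·c/n = 42·65/467 = 5.8458
Stratum 2 (Men): n = 341; a·d/n = 120·74/341 = 26.0411; b·c/n = 68·79/341 = 15.7537
OR_MH = (41.5503 + 26.0411) / (5.8458 + 15.7537) = 67.5914 / 21.5995 = 3.12930

3.129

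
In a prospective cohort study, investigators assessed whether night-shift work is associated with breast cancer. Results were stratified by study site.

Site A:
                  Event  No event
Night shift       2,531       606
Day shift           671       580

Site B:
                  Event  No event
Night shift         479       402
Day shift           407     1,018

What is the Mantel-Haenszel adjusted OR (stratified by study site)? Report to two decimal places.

3.34

OR_MH = Σ(aᵢdᵢ/nᵢ) / Σ(bᵢcᵢ/nᵢ), where nᵢ is the stratum total.
Stratum 1 (Site A): n = 4388; a·d/n = 2531·580/4388 = 334.5442; b·c/n = 606·671/4388 = 92.6677
Stratum 2 (Site B): n = 2306; a·d/n = 479·1018/2306 = 211.4579; b·c/n = 402·407/2306 = 70.9514
OR_MH = (334.5442 + 211.4579) / (92.6677 + 70.9514) = 546.0021 / 163.6192 = 3.33703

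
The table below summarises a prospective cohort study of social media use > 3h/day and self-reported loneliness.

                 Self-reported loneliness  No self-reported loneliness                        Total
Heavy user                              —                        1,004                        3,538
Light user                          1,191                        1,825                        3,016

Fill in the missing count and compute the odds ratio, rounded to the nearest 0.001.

3.867

The missing cell is in the exposed row: 3538 − 1004 = 2534.
So a = 2534, b = 1004, c = 1191, d = 1825.
OR = (a·d)/(b·c) = (2534 × 1825) / (1004 × 1191) = 4624550 / 1195764 = 3.86744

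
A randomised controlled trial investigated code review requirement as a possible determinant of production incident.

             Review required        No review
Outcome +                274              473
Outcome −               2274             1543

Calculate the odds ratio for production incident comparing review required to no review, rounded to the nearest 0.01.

Reading the table with exposure as columns: a = 274 (Review required, case), b = 2274 (Review required, non-case), c = 473 (No review, case), d = 1543.
OR = (a·d)/(b·c) = (274 × 1543) / (2274 × 473) = 422782 / 1075602 = 0.39307
Exposure is associated with lower odds of production incident (OR = 0.39 < 1).

0.39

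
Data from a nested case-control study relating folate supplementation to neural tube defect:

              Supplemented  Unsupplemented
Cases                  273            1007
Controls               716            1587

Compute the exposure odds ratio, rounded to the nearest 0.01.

Reading the table with exposure as columns: a = 273 (Supplemented, case), b = 716 (Supplemented, non-case), c = 1007 (Unsupplemented, case), d = 1587.
OR = (a·d)/(b·c) = (273 × 1587) / (716 × 1007) = 433251 / 721012 = 0.60089
Exposure is associated with lower odds of neural tube defect (OR = 0.60 < 1).

0.60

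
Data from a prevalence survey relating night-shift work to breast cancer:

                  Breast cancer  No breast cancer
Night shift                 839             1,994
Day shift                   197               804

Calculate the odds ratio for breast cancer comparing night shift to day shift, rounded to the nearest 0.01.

Cells: a = 839, b = 1994, c = 197, d = 804.
OR = (a·d)/(b·c) = (839 × 804) / (1994 × 197) = 674556 / 392818 = 1.71722
The odds of breast cancer are about 1.72 times as high in the night shift group.

1.72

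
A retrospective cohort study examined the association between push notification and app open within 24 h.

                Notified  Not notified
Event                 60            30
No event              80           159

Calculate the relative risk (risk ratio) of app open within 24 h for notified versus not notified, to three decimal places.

2.700

Reading the table with exposure as columns: a = 60 (Notified, case), b = 80 (Notified, non-case), c = 30 (Not notified, case), d = 159.
Risk in exposed = 60/140 = 0.42857; risk in unexposed = 30/189 = 0.15873.
RR = 0.42857 / 0.15873 = 2.70000
The risk among the exposed is 2.70 times that among the unexposed.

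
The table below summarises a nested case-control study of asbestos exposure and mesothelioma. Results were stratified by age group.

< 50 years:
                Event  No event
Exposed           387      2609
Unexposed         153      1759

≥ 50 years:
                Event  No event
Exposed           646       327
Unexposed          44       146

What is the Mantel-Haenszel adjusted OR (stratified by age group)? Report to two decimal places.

2.35

OR_MH = Σ(aᵢdᵢ/nᵢ) / Σ(bᵢcᵢ/nᵢ), where nᵢ is the stratum total.
Stratum 1 (< 50 years): n = 4908; a·d/n = 387·1759/4908 = 138.6987; b·c/n = 2609·153/4908 = 81.3319
Stratum 2 (≥ 50 years): n = 1163; a·d/n = 646·146/1163 = 81.0972; b·c/n = 327·44/1163 = 12.3715
OR_MH = (138.6987 + 81.0972) / (81.3319 + 12.3715) = 219.7958 / 93.7034 = 2.34566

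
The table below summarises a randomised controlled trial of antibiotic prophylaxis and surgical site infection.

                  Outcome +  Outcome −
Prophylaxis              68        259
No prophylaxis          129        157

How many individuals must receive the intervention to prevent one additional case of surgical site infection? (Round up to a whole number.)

Risk in treated group = 68/327 = 0.20795; risk in control = 129/286 = 0.45105.
Absolute risk reduction = 0.45105 − 0.20795 = 0.24310
NNT = 1 / ARR = 1 / 0.24310 = 4.114 → round up → 5

5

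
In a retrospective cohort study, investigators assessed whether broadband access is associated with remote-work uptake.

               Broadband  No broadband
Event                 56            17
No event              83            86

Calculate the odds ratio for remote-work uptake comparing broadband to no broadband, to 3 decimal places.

Reading the table with exposure as columns: a = 56 (Broadband, case), b = 83 (Broadband, non-case), c = 17 (No broadband, case), d = 86.
OR = (a·d)/(b·c) = (56 × 86) / (83 × 17) = 4816 / 1411 = 3.41318
The odds of remote-work uptake are about 3.41 times as high in the broadband group.

3.413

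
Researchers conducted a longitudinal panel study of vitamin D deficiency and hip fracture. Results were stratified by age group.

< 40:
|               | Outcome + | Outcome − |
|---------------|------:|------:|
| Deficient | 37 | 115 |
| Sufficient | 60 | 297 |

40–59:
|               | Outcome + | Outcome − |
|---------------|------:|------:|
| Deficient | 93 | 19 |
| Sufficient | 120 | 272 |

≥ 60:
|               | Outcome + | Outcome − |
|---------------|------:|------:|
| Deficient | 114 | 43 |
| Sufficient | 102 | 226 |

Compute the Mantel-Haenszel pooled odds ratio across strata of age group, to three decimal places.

4.605

OR_MH = Σ(aᵢdᵢ/nᵢ) / Σ(bᵢcᵢ/nᵢ), where nᵢ is the stratum total.
Stratum 1 (< 40): n = 509; a·d/n = 37·297/509 = 21.5894; b·c/n = 115·60/509 = 13.5560
Stratum 2 (40–59): n = 504; a·d/n = 93·272/504 = 50.1905; b·c/n = 19·120/504 = 4.5238
Stratum 3 (≥ 60): n = 485; a·d/n = 114·226/485 = 53.1216; b·c/n = 43·102/485 = 9.0433
OR_MH = (21.5894 + 50.1905 + 53.1216) / (13.5560 + 4.5238 + 9.0433) = 124.9015 / 27.1231 = 4.60499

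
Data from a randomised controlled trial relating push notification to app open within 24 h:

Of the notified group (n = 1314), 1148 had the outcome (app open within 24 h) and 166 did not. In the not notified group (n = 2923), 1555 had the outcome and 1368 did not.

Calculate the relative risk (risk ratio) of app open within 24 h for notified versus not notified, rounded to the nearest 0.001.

From the description: a = 1148, b = 166, c = 1555, d = 1368.
Risk in exposed = 1148/1314 = 0.87367; risk in unexposed = 1555/2923 = 0.53199.
RR = 0.87367 / 0.53199 = 1.64227
The risk among the exposed is 1.64 times that among the unexposed.

1.642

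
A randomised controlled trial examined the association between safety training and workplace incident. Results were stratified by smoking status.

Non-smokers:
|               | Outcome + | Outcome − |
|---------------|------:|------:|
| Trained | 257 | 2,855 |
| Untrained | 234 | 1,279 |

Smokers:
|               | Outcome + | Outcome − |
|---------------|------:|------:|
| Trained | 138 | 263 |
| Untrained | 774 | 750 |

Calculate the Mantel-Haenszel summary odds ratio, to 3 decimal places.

0.499

OR_MH = Σ(aᵢdᵢ/nᵢ) / Σ(bᵢcᵢ/nᵢ), where nᵢ is the stratum total.
Stratum 1 (Non-smokers): n = 4625; a·d/n = 257·1279/4625 = 71.0709; b·c/n = 2855·234/4625 = 144.4476
Stratum 2 (Smokers): n = 1925; a·d/n = 138·750/1925 = 53.7662; b·c/n = 263·774/1925 = 105.7465
OR_MH = (71.0709 + 53.7662) / (144.4476 + 105.7465) = 124.8372 / 250.1941 = 0.49896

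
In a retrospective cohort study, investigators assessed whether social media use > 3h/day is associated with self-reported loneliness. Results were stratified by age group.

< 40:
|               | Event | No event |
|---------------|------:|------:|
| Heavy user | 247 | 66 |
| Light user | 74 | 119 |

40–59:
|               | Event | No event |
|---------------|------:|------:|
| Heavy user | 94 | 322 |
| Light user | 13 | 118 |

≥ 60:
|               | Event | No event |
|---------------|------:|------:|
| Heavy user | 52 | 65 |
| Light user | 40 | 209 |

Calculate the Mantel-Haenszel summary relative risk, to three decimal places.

2.222

RR_MH = Σ(aᵢ·n₀ᵢ/nᵢ) / Σ(cᵢ·n₁ᵢ/nᵢ), with n₁ᵢ = aᵢ+bᵢ (exposed), n₀ᵢ = cᵢ+dᵢ (unexposed), nᵢ = n₁ᵢ+n₀ᵢ.
Stratum 1 (< 40): n₁ = 313, n₀ = 193, n = 506; a·n₀/n = 247·193/506 = 94.2115; c·n₁/n = 74·313/506 = 45.7747
Stratum 2 (40–59): n₁ = 416, n₀ = 131, n = 547; a·n₀/n = 94·131/547 = 22.5119; c·n₁/n = 13·416/547 = 9.8867
Stratum 3 (≥ 60): n₁ = 117, n₀ = 249, n = 366; a·n₀/n = 52·249/366 = 35.3770; c·n₁/n = 40·117/366 = 12.7869
RR_MH = (94.2115 + 22.5119 + 35.3770) / (45.7747 + 9.8867 + 12.7869) = 152.1004 / 68.4482 = 2.22212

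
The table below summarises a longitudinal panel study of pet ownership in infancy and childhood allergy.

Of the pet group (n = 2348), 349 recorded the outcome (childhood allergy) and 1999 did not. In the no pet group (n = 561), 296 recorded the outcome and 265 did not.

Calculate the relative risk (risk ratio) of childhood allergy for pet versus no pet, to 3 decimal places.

From the description: a = 349, b = 1999, c = 296, d = 265.
Risk in exposed = 349/2348 = 0.14864; risk in unexposed = 296/561 = 0.52763.
RR = 0.14864 / 0.52763 = 0.28171
The risk is 72% lower among the exposed than among the unexposed.

0.282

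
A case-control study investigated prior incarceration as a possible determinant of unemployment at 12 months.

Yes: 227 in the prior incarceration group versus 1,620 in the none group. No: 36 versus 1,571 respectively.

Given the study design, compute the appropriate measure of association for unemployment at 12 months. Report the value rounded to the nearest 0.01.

From the description: a = 227, b = 36, c = 1620, d = 1571.
This is a case-control study: participants were sampled on outcome status, so risks in the source population cannot be estimated directly — relative risk is not valid here. The odds ratio is the appropriate measure.
OR = (a·d)/(b·c) = (227 × 1571) / (36 × 1620) = 356617 / 58320 = 6.11483

6.11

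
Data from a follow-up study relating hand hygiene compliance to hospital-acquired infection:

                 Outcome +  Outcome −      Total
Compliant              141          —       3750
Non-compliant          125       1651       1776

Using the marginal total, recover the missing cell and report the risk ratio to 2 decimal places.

The missing cell is in the exposed row: 3750 − 141 = 3609.
So a = 141, b = 3609, c = 125, d = 1651.
RR = [a/(a+b)] / [c/(c+d)] = (141/3750) / (125/1776) = 0.03760/0.07038 = 0.53422

0.53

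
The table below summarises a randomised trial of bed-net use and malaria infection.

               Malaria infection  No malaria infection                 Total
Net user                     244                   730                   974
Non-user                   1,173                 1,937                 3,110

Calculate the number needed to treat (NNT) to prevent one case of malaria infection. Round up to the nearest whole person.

8

Risk in treated group = 244/974 = 0.25051; risk in control = 1173/3110 = 0.37717.
Absolute risk reduction = 0.37717 − 0.25051 = 0.12666
NNT = 1 / ARR = 1 / 0.12666 = 7.895 → round up → 8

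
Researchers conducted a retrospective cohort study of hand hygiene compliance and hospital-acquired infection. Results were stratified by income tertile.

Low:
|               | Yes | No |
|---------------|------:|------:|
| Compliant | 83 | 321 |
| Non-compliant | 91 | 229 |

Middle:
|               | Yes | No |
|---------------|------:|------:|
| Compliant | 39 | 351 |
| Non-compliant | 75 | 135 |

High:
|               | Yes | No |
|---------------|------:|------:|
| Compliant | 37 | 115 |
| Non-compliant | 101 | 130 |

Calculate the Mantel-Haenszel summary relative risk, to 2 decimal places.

0.52

RR_MH = Σ(aᵢ·n₀ᵢ/nᵢ) / Σ(cᵢ·n₁ᵢ/nᵢ), with n₁ᵢ = aᵢ+bᵢ (exposed), n₀ᵢ = cᵢ+dᵢ (unexposed), nᵢ = n₁ᵢ+n₀ᵢ.
Stratum 1 (Low): n₁ = 404, n₀ = 320, n = 724; a·n₀/n = 83·320/724 = 36.6851; c·n₁/n = 91·404/724 = 50.7790
Stratum 2 (Middle): n₁ = 390, n₀ = 210, n = 600; a·n₀/n = 39·210/600 = 13.6500; c·n₁/n = 75·390/600 = 48.7500
Stratum 3 (High): n₁ = 152, n₀ = 231, n = 383; a·n₀/n = 37·231/383 = 22.3159; c·n₁/n = 101·152/383 = 40.0836
RR_MH = (36.6851 + 13.6500 + 22.3159) / (50.7790 + 48.7500 + 40.0836) = 72.6510 / 139.6126 = 0.52038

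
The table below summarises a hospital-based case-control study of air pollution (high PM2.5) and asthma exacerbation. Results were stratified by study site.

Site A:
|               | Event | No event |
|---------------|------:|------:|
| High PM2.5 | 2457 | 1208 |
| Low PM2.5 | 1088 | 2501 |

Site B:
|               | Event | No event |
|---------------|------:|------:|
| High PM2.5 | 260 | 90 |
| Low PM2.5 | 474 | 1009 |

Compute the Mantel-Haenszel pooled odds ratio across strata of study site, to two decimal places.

OR_MH = Σ(aᵢdᵢ/nᵢ) / Σ(bᵢcᵢ/nᵢ), where nᵢ is the stratum total.
Stratum 1 (Site A): n = 7254; a·d/n = 2457·2501/7254 = 847.1129; b·c/n = 1208·1088/7254 = 181.1833
Stratum 2 (Site B): n = 1833; a·d/n = 260·1009/1833 = 143.1206; b·c/n = 90·474/1833 = 23.2733
OR_MH = (847.1129 + 143.1206) / (181.1833 + 23.2733) = 990.2335 / 204.4567 = 4.84324

4.84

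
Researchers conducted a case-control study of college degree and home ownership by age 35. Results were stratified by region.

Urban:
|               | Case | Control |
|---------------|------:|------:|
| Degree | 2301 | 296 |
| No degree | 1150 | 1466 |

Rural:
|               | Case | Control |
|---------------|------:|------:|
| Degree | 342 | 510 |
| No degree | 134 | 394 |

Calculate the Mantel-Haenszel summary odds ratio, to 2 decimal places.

6.49

OR_MH = Σ(aᵢdᵢ/nᵢ) / Σ(bᵢcᵢ/nᵢ), where nᵢ is the stratum total.
Stratum 1 (Urban): n = 5213; a·d/n = 2301·1466/5213 = 647.0873; b·c/n = 296·1150/5213 = 65.2983
Stratum 2 (Rural): n = 1380; a·d/n = 342·394/1380 = 97.6435; b·c/n = 510·134/1380 = 49.5217
OR_MH = (647.0873 + 97.6435) / (65.2983 + 49.5217) = 744.7308 / 114.8200 = 6.48607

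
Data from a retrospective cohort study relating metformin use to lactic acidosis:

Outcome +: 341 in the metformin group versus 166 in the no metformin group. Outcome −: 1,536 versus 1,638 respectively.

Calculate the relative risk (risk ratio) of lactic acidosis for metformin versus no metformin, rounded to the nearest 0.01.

From the description: a = 341, b = 1536, c = 166, d = 1638.
Risk in exposed = 341/1877 = 0.18167; risk in unexposed = 166/1804 = 0.09202.
RR = 0.18167 / 0.09202 = 1.97432
The risk among the exposed is 1.97 times that among the unexposed.

1.97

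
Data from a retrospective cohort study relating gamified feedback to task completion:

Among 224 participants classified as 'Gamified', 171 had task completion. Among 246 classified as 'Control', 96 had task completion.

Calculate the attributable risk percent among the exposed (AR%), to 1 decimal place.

48.9

From the description: a = 171, b = 53, c = 96, d = 150.
Risk in exposed = 171/224 = 0.76339; risk in unexposed = 96/246 = 0.39024.
RR = 0.76339/0.39024 = 1.95619
AR% = (RR − 1)/RR × 100 = (1.95619 − 1)/1.95619 × 100 = 48.8803%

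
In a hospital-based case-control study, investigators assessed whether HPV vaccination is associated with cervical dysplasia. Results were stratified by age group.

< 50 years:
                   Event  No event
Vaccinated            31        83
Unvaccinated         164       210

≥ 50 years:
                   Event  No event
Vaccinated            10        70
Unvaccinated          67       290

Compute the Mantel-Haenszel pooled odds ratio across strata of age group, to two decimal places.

0.52

OR_MH = Σ(aᵢdᵢ/nᵢ) / Σ(bᵢcᵢ/nᵢ), where nᵢ is the stratum total.
Stratum 1 (< 50 years): n = 488; a·d/n = 31·210/488 = 13.3402; b·c/n = 83·164/488 = 27.8934
Stratum 2 (≥ 50 years): n = 437; a·d/n = 10·290/437 = 6.6362; b·c/n = 70·67/437 = 10.7323
OR_MH = (13.3402 + 6.6362) / (27.8934 + 10.7323) = 19.9763 / 38.6257 = 0.51718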